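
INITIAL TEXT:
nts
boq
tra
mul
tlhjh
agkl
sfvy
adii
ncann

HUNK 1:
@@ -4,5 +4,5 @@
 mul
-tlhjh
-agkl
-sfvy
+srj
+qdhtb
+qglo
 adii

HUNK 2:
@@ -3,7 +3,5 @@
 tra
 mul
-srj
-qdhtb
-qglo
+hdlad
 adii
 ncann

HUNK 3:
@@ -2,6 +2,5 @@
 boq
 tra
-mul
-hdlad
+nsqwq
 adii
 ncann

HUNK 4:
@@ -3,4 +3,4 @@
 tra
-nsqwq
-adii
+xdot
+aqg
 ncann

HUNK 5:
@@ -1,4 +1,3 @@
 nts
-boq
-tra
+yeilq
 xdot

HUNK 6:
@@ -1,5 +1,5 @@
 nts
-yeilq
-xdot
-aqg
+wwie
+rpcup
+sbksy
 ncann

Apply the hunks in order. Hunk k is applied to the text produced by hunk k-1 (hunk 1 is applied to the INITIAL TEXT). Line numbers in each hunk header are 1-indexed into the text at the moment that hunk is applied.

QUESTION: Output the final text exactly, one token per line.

Hunk 1: at line 4 remove [tlhjh,agkl,sfvy] add [srj,qdhtb,qglo] -> 9 lines: nts boq tra mul srj qdhtb qglo adii ncann
Hunk 2: at line 3 remove [srj,qdhtb,qglo] add [hdlad] -> 7 lines: nts boq tra mul hdlad adii ncann
Hunk 3: at line 2 remove [mul,hdlad] add [nsqwq] -> 6 lines: nts boq tra nsqwq adii ncann
Hunk 4: at line 3 remove [nsqwq,adii] add [xdot,aqg] -> 6 lines: nts boq tra xdot aqg ncann
Hunk 5: at line 1 remove [boq,tra] add [yeilq] -> 5 lines: nts yeilq xdot aqg ncann
Hunk 6: at line 1 remove [yeilq,xdot,aqg] add [wwie,rpcup,sbksy] -> 5 lines: nts wwie rpcup sbksy ncann

Answer: nts
wwie
rpcup
sbksy
ncann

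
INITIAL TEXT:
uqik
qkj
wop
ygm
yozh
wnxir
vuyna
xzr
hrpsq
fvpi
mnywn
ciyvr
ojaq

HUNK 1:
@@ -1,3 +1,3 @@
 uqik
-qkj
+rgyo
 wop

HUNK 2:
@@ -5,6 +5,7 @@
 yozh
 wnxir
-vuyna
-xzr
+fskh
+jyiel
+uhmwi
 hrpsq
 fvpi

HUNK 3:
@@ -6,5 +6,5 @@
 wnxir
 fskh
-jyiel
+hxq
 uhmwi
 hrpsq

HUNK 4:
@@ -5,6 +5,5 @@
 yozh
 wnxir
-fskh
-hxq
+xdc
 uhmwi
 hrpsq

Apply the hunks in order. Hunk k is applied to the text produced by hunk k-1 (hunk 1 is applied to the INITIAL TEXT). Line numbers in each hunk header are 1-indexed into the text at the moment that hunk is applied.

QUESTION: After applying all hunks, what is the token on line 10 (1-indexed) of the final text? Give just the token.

Answer: fvpi

Derivation:
Hunk 1: at line 1 remove [qkj] add [rgyo] -> 13 lines: uqik rgyo wop ygm yozh wnxir vuyna xzr hrpsq fvpi mnywn ciyvr ojaq
Hunk 2: at line 5 remove [vuyna,xzr] add [fskh,jyiel,uhmwi] -> 14 lines: uqik rgyo wop ygm yozh wnxir fskh jyiel uhmwi hrpsq fvpi mnywn ciyvr ojaq
Hunk 3: at line 6 remove [jyiel] add [hxq] -> 14 lines: uqik rgyo wop ygm yozh wnxir fskh hxq uhmwi hrpsq fvpi mnywn ciyvr ojaq
Hunk 4: at line 5 remove [fskh,hxq] add [xdc] -> 13 lines: uqik rgyo wop ygm yozh wnxir xdc uhmwi hrpsq fvpi mnywn ciyvr ojaq
Final line 10: fvpi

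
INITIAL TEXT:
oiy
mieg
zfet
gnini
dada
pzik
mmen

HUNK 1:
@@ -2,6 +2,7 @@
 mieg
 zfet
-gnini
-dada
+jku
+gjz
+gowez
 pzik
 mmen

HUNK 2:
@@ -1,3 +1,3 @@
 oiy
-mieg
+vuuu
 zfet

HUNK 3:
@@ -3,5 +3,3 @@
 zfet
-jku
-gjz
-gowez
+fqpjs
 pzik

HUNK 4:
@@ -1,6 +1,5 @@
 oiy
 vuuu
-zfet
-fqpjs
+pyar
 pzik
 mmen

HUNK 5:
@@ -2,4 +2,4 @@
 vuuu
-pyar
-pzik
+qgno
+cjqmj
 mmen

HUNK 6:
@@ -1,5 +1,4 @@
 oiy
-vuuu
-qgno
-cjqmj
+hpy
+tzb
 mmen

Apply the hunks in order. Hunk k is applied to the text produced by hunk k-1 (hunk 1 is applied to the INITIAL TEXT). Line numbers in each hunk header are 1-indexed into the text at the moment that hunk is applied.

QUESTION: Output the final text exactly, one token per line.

Hunk 1: at line 2 remove [gnini,dada] add [jku,gjz,gowez] -> 8 lines: oiy mieg zfet jku gjz gowez pzik mmen
Hunk 2: at line 1 remove [mieg] add [vuuu] -> 8 lines: oiy vuuu zfet jku gjz gowez pzik mmen
Hunk 3: at line 3 remove [jku,gjz,gowez] add [fqpjs] -> 6 lines: oiy vuuu zfet fqpjs pzik mmen
Hunk 4: at line 1 remove [zfet,fqpjs] add [pyar] -> 5 lines: oiy vuuu pyar pzik mmen
Hunk 5: at line 2 remove [pyar,pzik] add [qgno,cjqmj] -> 5 lines: oiy vuuu qgno cjqmj mmen
Hunk 6: at line 1 remove [vuuu,qgno,cjqmj] add [hpy,tzb] -> 4 lines: oiy hpy tzb mmen

Answer: oiy
hpy
tzb
mmen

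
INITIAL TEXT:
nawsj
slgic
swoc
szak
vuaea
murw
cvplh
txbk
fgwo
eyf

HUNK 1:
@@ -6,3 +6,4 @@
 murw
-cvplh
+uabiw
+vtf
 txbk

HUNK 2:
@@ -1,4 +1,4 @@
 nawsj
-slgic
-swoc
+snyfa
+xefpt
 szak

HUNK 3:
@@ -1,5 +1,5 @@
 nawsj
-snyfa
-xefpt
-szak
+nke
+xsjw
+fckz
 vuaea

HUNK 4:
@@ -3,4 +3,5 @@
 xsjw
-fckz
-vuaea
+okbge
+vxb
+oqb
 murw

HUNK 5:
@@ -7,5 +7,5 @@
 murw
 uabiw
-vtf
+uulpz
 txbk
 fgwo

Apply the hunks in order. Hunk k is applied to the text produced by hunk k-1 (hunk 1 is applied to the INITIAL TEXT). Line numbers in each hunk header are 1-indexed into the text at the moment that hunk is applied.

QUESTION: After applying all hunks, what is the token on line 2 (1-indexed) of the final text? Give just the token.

Answer: nke

Derivation:
Hunk 1: at line 6 remove [cvplh] add [uabiw,vtf] -> 11 lines: nawsj slgic swoc szak vuaea murw uabiw vtf txbk fgwo eyf
Hunk 2: at line 1 remove [slgic,swoc] add [snyfa,xefpt] -> 11 lines: nawsj snyfa xefpt szak vuaea murw uabiw vtf txbk fgwo eyf
Hunk 3: at line 1 remove [snyfa,xefpt,szak] add [nke,xsjw,fckz] -> 11 lines: nawsj nke xsjw fckz vuaea murw uabiw vtf txbk fgwo eyf
Hunk 4: at line 3 remove [fckz,vuaea] add [okbge,vxb,oqb] -> 12 lines: nawsj nke xsjw okbge vxb oqb murw uabiw vtf txbk fgwo eyf
Hunk 5: at line 7 remove [vtf] add [uulpz] -> 12 lines: nawsj nke xsjw okbge vxb oqb murw uabiw uulpz txbk fgwo eyf
Final line 2: nke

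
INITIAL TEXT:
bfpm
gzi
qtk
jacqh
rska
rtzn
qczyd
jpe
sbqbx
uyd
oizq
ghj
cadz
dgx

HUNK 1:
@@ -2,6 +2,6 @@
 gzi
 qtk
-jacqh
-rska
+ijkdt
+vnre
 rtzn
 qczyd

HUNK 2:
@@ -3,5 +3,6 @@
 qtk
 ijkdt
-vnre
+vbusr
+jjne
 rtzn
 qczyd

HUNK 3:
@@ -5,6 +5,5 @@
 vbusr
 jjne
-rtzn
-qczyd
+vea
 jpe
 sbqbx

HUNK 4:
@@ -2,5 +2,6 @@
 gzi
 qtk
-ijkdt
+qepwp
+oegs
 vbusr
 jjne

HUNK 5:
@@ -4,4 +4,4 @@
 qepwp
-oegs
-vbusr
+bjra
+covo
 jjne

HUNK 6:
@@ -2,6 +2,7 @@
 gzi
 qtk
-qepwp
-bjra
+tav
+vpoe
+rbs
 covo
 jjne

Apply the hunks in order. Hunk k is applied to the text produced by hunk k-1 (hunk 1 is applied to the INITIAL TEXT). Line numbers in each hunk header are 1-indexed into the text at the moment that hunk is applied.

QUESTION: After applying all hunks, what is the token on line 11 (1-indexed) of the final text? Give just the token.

Hunk 1: at line 2 remove [jacqh,rska] add [ijkdt,vnre] -> 14 lines: bfpm gzi qtk ijkdt vnre rtzn qczyd jpe sbqbx uyd oizq ghj cadz dgx
Hunk 2: at line 3 remove [vnre] add [vbusr,jjne] -> 15 lines: bfpm gzi qtk ijkdt vbusr jjne rtzn qczyd jpe sbqbx uyd oizq ghj cadz dgx
Hunk 3: at line 5 remove [rtzn,qczyd] add [vea] -> 14 lines: bfpm gzi qtk ijkdt vbusr jjne vea jpe sbqbx uyd oizq ghj cadz dgx
Hunk 4: at line 2 remove [ijkdt] add [qepwp,oegs] -> 15 lines: bfpm gzi qtk qepwp oegs vbusr jjne vea jpe sbqbx uyd oizq ghj cadz dgx
Hunk 5: at line 4 remove [oegs,vbusr] add [bjra,covo] -> 15 lines: bfpm gzi qtk qepwp bjra covo jjne vea jpe sbqbx uyd oizq ghj cadz dgx
Hunk 6: at line 2 remove [qepwp,bjra] add [tav,vpoe,rbs] -> 16 lines: bfpm gzi qtk tav vpoe rbs covo jjne vea jpe sbqbx uyd oizq ghj cadz dgx
Final line 11: sbqbx

Answer: sbqbx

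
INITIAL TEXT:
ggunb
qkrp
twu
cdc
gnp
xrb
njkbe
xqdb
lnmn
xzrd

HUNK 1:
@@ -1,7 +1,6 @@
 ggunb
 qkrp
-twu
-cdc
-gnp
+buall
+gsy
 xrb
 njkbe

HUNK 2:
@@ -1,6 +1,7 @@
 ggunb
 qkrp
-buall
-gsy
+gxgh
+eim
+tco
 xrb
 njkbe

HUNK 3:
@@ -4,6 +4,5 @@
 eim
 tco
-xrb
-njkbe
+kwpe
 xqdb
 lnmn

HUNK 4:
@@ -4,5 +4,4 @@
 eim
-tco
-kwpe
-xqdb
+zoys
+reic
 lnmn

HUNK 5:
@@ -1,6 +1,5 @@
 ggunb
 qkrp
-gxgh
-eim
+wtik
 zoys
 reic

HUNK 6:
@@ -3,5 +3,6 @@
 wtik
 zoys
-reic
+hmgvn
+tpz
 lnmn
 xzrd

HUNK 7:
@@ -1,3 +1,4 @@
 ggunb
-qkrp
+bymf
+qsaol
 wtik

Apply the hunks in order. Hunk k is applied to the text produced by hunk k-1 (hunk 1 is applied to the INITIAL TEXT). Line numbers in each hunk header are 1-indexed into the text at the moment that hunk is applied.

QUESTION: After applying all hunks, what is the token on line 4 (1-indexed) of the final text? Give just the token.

Answer: wtik

Derivation:
Hunk 1: at line 1 remove [twu,cdc,gnp] add [buall,gsy] -> 9 lines: ggunb qkrp buall gsy xrb njkbe xqdb lnmn xzrd
Hunk 2: at line 1 remove [buall,gsy] add [gxgh,eim,tco] -> 10 lines: ggunb qkrp gxgh eim tco xrb njkbe xqdb lnmn xzrd
Hunk 3: at line 4 remove [xrb,njkbe] add [kwpe] -> 9 lines: ggunb qkrp gxgh eim tco kwpe xqdb lnmn xzrd
Hunk 4: at line 4 remove [tco,kwpe,xqdb] add [zoys,reic] -> 8 lines: ggunb qkrp gxgh eim zoys reic lnmn xzrd
Hunk 5: at line 1 remove [gxgh,eim] add [wtik] -> 7 lines: ggunb qkrp wtik zoys reic lnmn xzrd
Hunk 6: at line 3 remove [reic] add [hmgvn,tpz] -> 8 lines: ggunb qkrp wtik zoys hmgvn tpz lnmn xzrd
Hunk 7: at line 1 remove [qkrp] add [bymf,qsaol] -> 9 lines: ggunb bymf qsaol wtik zoys hmgvn tpz lnmn xzrd
Final line 4: wtik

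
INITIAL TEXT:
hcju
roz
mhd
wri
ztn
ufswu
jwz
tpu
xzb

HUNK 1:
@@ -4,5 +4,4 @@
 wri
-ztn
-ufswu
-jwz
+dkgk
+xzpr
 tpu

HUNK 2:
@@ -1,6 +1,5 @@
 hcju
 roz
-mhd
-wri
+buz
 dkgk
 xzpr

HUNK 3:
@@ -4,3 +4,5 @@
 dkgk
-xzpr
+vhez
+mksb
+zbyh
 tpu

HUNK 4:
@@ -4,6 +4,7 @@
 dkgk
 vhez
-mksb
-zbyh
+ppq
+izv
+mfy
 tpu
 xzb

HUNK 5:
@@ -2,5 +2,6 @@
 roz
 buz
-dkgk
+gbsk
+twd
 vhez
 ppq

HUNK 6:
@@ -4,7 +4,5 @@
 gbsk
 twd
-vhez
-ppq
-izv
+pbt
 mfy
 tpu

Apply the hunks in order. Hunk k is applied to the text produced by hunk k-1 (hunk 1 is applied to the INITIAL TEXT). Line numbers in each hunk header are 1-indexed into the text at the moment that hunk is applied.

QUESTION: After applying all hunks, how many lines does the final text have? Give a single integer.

Answer: 9

Derivation:
Hunk 1: at line 4 remove [ztn,ufswu,jwz] add [dkgk,xzpr] -> 8 lines: hcju roz mhd wri dkgk xzpr tpu xzb
Hunk 2: at line 1 remove [mhd,wri] add [buz] -> 7 lines: hcju roz buz dkgk xzpr tpu xzb
Hunk 3: at line 4 remove [xzpr] add [vhez,mksb,zbyh] -> 9 lines: hcju roz buz dkgk vhez mksb zbyh tpu xzb
Hunk 4: at line 4 remove [mksb,zbyh] add [ppq,izv,mfy] -> 10 lines: hcju roz buz dkgk vhez ppq izv mfy tpu xzb
Hunk 5: at line 2 remove [dkgk] add [gbsk,twd] -> 11 lines: hcju roz buz gbsk twd vhez ppq izv mfy tpu xzb
Hunk 6: at line 4 remove [vhez,ppq,izv] add [pbt] -> 9 lines: hcju roz buz gbsk twd pbt mfy tpu xzb
Final line count: 9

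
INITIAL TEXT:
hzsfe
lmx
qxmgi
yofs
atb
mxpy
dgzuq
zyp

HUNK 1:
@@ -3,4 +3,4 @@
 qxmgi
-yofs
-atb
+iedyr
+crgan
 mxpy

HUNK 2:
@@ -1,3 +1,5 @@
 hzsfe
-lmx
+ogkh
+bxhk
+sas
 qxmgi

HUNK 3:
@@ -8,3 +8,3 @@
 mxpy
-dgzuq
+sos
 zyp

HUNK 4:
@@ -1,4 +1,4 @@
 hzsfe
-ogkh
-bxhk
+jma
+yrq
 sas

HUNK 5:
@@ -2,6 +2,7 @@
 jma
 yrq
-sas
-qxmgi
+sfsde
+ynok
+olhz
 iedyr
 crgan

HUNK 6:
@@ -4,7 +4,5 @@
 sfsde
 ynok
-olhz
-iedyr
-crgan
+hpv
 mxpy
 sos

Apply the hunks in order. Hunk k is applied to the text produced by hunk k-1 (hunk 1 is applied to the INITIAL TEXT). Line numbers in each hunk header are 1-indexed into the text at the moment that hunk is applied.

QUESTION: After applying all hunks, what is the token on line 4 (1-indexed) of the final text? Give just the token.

Answer: sfsde

Derivation:
Hunk 1: at line 3 remove [yofs,atb] add [iedyr,crgan] -> 8 lines: hzsfe lmx qxmgi iedyr crgan mxpy dgzuq zyp
Hunk 2: at line 1 remove [lmx] add [ogkh,bxhk,sas] -> 10 lines: hzsfe ogkh bxhk sas qxmgi iedyr crgan mxpy dgzuq zyp
Hunk 3: at line 8 remove [dgzuq] add [sos] -> 10 lines: hzsfe ogkh bxhk sas qxmgi iedyr crgan mxpy sos zyp
Hunk 4: at line 1 remove [ogkh,bxhk] add [jma,yrq] -> 10 lines: hzsfe jma yrq sas qxmgi iedyr crgan mxpy sos zyp
Hunk 5: at line 2 remove [sas,qxmgi] add [sfsde,ynok,olhz] -> 11 lines: hzsfe jma yrq sfsde ynok olhz iedyr crgan mxpy sos zyp
Hunk 6: at line 4 remove [olhz,iedyr,crgan] add [hpv] -> 9 lines: hzsfe jma yrq sfsde ynok hpv mxpy sos zyp
Final line 4: sfsde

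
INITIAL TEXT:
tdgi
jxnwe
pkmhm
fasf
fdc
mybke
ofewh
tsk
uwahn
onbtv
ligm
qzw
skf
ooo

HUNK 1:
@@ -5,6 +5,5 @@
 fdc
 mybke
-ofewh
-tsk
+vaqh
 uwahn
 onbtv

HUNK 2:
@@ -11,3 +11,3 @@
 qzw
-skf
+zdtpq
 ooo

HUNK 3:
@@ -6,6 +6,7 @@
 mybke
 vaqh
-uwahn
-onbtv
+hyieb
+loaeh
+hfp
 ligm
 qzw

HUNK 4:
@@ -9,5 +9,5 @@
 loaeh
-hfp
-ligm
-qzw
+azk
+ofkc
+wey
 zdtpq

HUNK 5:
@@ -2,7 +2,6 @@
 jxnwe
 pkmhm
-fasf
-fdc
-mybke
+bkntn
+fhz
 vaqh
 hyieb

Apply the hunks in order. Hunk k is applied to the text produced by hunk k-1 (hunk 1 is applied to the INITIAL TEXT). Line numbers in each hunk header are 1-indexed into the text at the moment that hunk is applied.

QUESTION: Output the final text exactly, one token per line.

Answer: tdgi
jxnwe
pkmhm
bkntn
fhz
vaqh
hyieb
loaeh
azk
ofkc
wey
zdtpq
ooo

Derivation:
Hunk 1: at line 5 remove [ofewh,tsk] add [vaqh] -> 13 lines: tdgi jxnwe pkmhm fasf fdc mybke vaqh uwahn onbtv ligm qzw skf ooo
Hunk 2: at line 11 remove [skf] add [zdtpq] -> 13 lines: tdgi jxnwe pkmhm fasf fdc mybke vaqh uwahn onbtv ligm qzw zdtpq ooo
Hunk 3: at line 6 remove [uwahn,onbtv] add [hyieb,loaeh,hfp] -> 14 lines: tdgi jxnwe pkmhm fasf fdc mybke vaqh hyieb loaeh hfp ligm qzw zdtpq ooo
Hunk 4: at line 9 remove [hfp,ligm,qzw] add [azk,ofkc,wey] -> 14 lines: tdgi jxnwe pkmhm fasf fdc mybke vaqh hyieb loaeh azk ofkc wey zdtpq ooo
Hunk 5: at line 2 remove [fasf,fdc,mybke] add [bkntn,fhz] -> 13 lines: tdgi jxnwe pkmhm bkntn fhz vaqh hyieb loaeh azk ofkc wey zdtpq ooo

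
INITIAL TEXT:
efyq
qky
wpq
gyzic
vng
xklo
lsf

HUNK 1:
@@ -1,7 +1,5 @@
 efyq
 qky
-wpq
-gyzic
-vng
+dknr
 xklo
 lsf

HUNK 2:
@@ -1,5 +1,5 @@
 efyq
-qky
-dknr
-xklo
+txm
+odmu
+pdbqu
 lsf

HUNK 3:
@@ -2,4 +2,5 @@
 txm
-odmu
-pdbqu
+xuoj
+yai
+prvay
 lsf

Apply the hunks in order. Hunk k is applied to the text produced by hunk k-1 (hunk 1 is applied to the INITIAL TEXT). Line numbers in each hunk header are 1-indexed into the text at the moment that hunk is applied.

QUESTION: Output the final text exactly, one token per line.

Answer: efyq
txm
xuoj
yai
prvay
lsf

Derivation:
Hunk 1: at line 1 remove [wpq,gyzic,vng] add [dknr] -> 5 lines: efyq qky dknr xklo lsf
Hunk 2: at line 1 remove [qky,dknr,xklo] add [txm,odmu,pdbqu] -> 5 lines: efyq txm odmu pdbqu lsf
Hunk 3: at line 2 remove [odmu,pdbqu] add [xuoj,yai,prvay] -> 6 lines: efyq txm xuoj yai prvay lsf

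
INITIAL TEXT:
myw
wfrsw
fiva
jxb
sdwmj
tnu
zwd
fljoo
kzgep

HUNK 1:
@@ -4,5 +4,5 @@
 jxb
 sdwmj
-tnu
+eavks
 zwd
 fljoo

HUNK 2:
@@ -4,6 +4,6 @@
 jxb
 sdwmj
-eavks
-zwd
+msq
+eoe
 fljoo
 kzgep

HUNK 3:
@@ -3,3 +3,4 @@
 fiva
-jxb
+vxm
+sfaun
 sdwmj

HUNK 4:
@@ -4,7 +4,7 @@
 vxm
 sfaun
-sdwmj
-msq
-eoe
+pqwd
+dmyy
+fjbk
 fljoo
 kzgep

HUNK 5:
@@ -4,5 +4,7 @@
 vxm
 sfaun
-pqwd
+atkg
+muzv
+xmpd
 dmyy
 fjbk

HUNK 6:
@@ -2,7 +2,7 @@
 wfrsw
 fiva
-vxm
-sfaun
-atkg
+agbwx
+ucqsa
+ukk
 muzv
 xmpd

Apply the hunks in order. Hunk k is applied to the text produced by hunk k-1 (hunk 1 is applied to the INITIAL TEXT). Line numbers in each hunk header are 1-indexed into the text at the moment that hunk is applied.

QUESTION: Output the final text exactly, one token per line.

Hunk 1: at line 4 remove [tnu] add [eavks] -> 9 lines: myw wfrsw fiva jxb sdwmj eavks zwd fljoo kzgep
Hunk 2: at line 4 remove [eavks,zwd] add [msq,eoe] -> 9 lines: myw wfrsw fiva jxb sdwmj msq eoe fljoo kzgep
Hunk 3: at line 3 remove [jxb] add [vxm,sfaun] -> 10 lines: myw wfrsw fiva vxm sfaun sdwmj msq eoe fljoo kzgep
Hunk 4: at line 4 remove [sdwmj,msq,eoe] add [pqwd,dmyy,fjbk] -> 10 lines: myw wfrsw fiva vxm sfaun pqwd dmyy fjbk fljoo kzgep
Hunk 5: at line 4 remove [pqwd] add [atkg,muzv,xmpd] -> 12 lines: myw wfrsw fiva vxm sfaun atkg muzv xmpd dmyy fjbk fljoo kzgep
Hunk 6: at line 2 remove [vxm,sfaun,atkg] add [agbwx,ucqsa,ukk] -> 12 lines: myw wfrsw fiva agbwx ucqsa ukk muzv xmpd dmyy fjbk fljoo kzgep

Answer: myw
wfrsw
fiva
agbwx
ucqsa
ukk
muzv
xmpd
dmyy
fjbk
fljoo
kzgep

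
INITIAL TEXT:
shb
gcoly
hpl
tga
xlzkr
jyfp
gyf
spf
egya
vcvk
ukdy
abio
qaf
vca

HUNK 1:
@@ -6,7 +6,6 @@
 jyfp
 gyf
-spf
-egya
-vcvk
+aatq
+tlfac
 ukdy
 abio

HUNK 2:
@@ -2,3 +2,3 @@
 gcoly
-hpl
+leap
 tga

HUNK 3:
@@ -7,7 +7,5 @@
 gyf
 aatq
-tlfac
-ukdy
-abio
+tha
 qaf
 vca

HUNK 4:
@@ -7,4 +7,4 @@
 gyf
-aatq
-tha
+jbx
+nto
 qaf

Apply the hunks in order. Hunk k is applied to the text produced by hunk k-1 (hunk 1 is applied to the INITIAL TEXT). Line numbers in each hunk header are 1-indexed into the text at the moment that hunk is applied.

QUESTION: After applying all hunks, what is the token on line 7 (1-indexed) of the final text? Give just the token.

Hunk 1: at line 6 remove [spf,egya,vcvk] add [aatq,tlfac] -> 13 lines: shb gcoly hpl tga xlzkr jyfp gyf aatq tlfac ukdy abio qaf vca
Hunk 2: at line 2 remove [hpl] add [leap] -> 13 lines: shb gcoly leap tga xlzkr jyfp gyf aatq tlfac ukdy abio qaf vca
Hunk 3: at line 7 remove [tlfac,ukdy,abio] add [tha] -> 11 lines: shb gcoly leap tga xlzkr jyfp gyf aatq tha qaf vca
Hunk 4: at line 7 remove [aatq,tha] add [jbx,nto] -> 11 lines: shb gcoly leap tga xlzkr jyfp gyf jbx nto qaf vca
Final line 7: gyf

Answer: gyf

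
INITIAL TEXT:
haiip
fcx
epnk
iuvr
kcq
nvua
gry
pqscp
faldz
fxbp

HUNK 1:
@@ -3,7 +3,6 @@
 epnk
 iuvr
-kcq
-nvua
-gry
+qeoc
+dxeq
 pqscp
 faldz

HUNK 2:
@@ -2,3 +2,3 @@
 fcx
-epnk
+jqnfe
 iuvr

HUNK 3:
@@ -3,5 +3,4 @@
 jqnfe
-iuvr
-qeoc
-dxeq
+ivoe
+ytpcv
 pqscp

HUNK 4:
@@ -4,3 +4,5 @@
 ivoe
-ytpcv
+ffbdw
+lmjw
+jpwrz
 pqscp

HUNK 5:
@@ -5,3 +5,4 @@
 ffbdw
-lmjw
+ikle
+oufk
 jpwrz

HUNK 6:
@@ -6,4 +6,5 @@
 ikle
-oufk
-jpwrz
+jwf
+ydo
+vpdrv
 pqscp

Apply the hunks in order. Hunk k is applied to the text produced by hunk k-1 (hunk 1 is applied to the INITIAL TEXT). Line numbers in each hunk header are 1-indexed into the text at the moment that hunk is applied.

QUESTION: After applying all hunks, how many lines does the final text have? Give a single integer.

Answer: 12

Derivation:
Hunk 1: at line 3 remove [kcq,nvua,gry] add [qeoc,dxeq] -> 9 lines: haiip fcx epnk iuvr qeoc dxeq pqscp faldz fxbp
Hunk 2: at line 2 remove [epnk] add [jqnfe] -> 9 lines: haiip fcx jqnfe iuvr qeoc dxeq pqscp faldz fxbp
Hunk 3: at line 3 remove [iuvr,qeoc,dxeq] add [ivoe,ytpcv] -> 8 lines: haiip fcx jqnfe ivoe ytpcv pqscp faldz fxbp
Hunk 4: at line 4 remove [ytpcv] add [ffbdw,lmjw,jpwrz] -> 10 lines: haiip fcx jqnfe ivoe ffbdw lmjw jpwrz pqscp faldz fxbp
Hunk 5: at line 5 remove [lmjw] add [ikle,oufk] -> 11 lines: haiip fcx jqnfe ivoe ffbdw ikle oufk jpwrz pqscp faldz fxbp
Hunk 6: at line 6 remove [oufk,jpwrz] add [jwf,ydo,vpdrv] -> 12 lines: haiip fcx jqnfe ivoe ffbdw ikle jwf ydo vpdrv pqscp faldz fxbp
Final line count: 12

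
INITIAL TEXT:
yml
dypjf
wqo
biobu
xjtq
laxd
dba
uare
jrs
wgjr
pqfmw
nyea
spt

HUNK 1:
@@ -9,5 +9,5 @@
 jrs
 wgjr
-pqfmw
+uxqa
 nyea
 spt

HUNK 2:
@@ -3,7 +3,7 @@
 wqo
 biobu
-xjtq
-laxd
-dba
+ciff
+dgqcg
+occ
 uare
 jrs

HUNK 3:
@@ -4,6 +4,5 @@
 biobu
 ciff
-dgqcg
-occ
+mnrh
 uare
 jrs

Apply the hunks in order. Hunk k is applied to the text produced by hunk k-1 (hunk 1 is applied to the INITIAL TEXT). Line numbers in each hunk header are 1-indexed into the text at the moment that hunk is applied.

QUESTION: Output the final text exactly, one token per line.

Hunk 1: at line 9 remove [pqfmw] add [uxqa] -> 13 lines: yml dypjf wqo biobu xjtq laxd dba uare jrs wgjr uxqa nyea spt
Hunk 2: at line 3 remove [xjtq,laxd,dba] add [ciff,dgqcg,occ] -> 13 lines: yml dypjf wqo biobu ciff dgqcg occ uare jrs wgjr uxqa nyea spt
Hunk 3: at line 4 remove [dgqcg,occ] add [mnrh] -> 12 lines: yml dypjf wqo biobu ciff mnrh uare jrs wgjr uxqa nyea spt

Answer: yml
dypjf
wqo
biobu
ciff
mnrh
uare
jrs
wgjr
uxqa
nyea
spt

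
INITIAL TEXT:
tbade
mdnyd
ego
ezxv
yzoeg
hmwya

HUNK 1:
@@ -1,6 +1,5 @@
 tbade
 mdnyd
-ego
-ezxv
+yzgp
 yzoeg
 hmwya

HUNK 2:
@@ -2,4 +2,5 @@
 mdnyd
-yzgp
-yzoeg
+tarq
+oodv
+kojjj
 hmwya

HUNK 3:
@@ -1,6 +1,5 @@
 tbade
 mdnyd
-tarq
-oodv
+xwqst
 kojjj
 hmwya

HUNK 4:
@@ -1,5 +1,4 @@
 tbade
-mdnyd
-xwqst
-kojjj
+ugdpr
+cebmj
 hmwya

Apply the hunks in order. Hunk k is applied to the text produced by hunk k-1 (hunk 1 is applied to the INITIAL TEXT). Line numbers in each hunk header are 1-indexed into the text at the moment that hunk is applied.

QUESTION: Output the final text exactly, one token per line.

Answer: tbade
ugdpr
cebmj
hmwya

Derivation:
Hunk 1: at line 1 remove [ego,ezxv] add [yzgp] -> 5 lines: tbade mdnyd yzgp yzoeg hmwya
Hunk 2: at line 2 remove [yzgp,yzoeg] add [tarq,oodv,kojjj] -> 6 lines: tbade mdnyd tarq oodv kojjj hmwya
Hunk 3: at line 1 remove [tarq,oodv] add [xwqst] -> 5 lines: tbade mdnyd xwqst kojjj hmwya
Hunk 4: at line 1 remove [mdnyd,xwqst,kojjj] add [ugdpr,cebmj] -> 4 lines: tbade ugdpr cebmj hmwya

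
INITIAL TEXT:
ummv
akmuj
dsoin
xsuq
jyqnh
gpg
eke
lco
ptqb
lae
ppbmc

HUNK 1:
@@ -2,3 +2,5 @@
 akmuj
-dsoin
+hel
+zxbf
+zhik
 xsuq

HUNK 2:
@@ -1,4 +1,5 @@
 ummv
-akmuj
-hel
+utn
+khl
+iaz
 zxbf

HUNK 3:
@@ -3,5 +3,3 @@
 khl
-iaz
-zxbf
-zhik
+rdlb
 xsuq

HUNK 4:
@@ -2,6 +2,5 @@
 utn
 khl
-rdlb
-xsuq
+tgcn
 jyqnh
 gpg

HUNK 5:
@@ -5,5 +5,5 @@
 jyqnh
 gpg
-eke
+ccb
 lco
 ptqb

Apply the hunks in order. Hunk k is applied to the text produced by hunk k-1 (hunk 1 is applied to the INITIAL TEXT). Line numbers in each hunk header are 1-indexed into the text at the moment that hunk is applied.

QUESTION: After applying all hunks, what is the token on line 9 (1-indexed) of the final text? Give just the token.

Answer: ptqb

Derivation:
Hunk 1: at line 2 remove [dsoin] add [hel,zxbf,zhik] -> 13 lines: ummv akmuj hel zxbf zhik xsuq jyqnh gpg eke lco ptqb lae ppbmc
Hunk 2: at line 1 remove [akmuj,hel] add [utn,khl,iaz] -> 14 lines: ummv utn khl iaz zxbf zhik xsuq jyqnh gpg eke lco ptqb lae ppbmc
Hunk 3: at line 3 remove [iaz,zxbf,zhik] add [rdlb] -> 12 lines: ummv utn khl rdlb xsuq jyqnh gpg eke lco ptqb lae ppbmc
Hunk 4: at line 2 remove [rdlb,xsuq] add [tgcn] -> 11 lines: ummv utn khl tgcn jyqnh gpg eke lco ptqb lae ppbmc
Hunk 5: at line 5 remove [eke] add [ccb] -> 11 lines: ummv utn khl tgcn jyqnh gpg ccb lco ptqb lae ppbmc
Final line 9: ptqb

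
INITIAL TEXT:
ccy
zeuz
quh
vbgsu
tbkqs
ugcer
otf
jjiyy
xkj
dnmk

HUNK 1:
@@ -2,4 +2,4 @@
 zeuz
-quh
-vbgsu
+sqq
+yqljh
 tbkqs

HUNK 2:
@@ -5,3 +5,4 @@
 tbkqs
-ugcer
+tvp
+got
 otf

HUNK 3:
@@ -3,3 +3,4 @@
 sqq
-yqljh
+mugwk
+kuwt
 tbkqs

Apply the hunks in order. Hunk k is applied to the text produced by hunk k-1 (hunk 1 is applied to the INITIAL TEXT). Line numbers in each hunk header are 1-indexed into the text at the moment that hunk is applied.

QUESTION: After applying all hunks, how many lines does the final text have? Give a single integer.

Hunk 1: at line 2 remove [quh,vbgsu] add [sqq,yqljh] -> 10 lines: ccy zeuz sqq yqljh tbkqs ugcer otf jjiyy xkj dnmk
Hunk 2: at line 5 remove [ugcer] add [tvp,got] -> 11 lines: ccy zeuz sqq yqljh tbkqs tvp got otf jjiyy xkj dnmk
Hunk 3: at line 3 remove [yqljh] add [mugwk,kuwt] -> 12 lines: ccy zeuz sqq mugwk kuwt tbkqs tvp got otf jjiyy xkj dnmk
Final line count: 12

Answer: 12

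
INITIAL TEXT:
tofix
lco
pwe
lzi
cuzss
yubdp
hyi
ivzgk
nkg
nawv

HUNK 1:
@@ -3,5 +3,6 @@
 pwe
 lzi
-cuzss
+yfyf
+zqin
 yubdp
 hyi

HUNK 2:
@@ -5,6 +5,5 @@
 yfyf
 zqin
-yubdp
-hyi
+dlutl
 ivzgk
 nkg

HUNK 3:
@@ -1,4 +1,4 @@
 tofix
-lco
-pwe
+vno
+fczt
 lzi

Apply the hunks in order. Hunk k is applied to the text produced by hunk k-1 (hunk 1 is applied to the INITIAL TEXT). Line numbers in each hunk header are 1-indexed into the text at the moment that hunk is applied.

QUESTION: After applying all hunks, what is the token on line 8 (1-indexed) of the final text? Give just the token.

Answer: ivzgk

Derivation:
Hunk 1: at line 3 remove [cuzss] add [yfyf,zqin] -> 11 lines: tofix lco pwe lzi yfyf zqin yubdp hyi ivzgk nkg nawv
Hunk 2: at line 5 remove [yubdp,hyi] add [dlutl] -> 10 lines: tofix lco pwe lzi yfyf zqin dlutl ivzgk nkg nawv
Hunk 3: at line 1 remove [lco,pwe] add [vno,fczt] -> 10 lines: tofix vno fczt lzi yfyf zqin dlutl ivzgk nkg nawv
Final line 8: ivzgk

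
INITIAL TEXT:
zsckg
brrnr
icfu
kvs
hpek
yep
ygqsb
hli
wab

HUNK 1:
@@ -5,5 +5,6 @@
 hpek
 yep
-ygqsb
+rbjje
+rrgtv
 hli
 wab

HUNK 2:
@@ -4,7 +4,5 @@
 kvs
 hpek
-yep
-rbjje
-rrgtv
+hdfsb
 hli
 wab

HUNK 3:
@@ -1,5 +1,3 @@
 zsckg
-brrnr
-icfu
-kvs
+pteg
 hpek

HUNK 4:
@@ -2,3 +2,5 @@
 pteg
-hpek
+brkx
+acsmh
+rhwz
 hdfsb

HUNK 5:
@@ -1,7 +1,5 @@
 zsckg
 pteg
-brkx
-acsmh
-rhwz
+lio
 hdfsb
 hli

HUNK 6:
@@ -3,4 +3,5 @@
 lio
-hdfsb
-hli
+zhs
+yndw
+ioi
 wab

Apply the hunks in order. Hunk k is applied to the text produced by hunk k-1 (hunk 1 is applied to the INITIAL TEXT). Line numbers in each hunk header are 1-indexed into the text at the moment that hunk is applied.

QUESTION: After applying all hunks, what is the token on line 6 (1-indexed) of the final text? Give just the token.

Answer: ioi

Derivation:
Hunk 1: at line 5 remove [ygqsb] add [rbjje,rrgtv] -> 10 lines: zsckg brrnr icfu kvs hpek yep rbjje rrgtv hli wab
Hunk 2: at line 4 remove [yep,rbjje,rrgtv] add [hdfsb] -> 8 lines: zsckg brrnr icfu kvs hpek hdfsb hli wab
Hunk 3: at line 1 remove [brrnr,icfu,kvs] add [pteg] -> 6 lines: zsckg pteg hpek hdfsb hli wab
Hunk 4: at line 2 remove [hpek] add [brkx,acsmh,rhwz] -> 8 lines: zsckg pteg brkx acsmh rhwz hdfsb hli wab
Hunk 5: at line 1 remove [brkx,acsmh,rhwz] add [lio] -> 6 lines: zsckg pteg lio hdfsb hli wab
Hunk 6: at line 3 remove [hdfsb,hli] add [zhs,yndw,ioi] -> 7 lines: zsckg pteg lio zhs yndw ioi wab
Final line 6: ioi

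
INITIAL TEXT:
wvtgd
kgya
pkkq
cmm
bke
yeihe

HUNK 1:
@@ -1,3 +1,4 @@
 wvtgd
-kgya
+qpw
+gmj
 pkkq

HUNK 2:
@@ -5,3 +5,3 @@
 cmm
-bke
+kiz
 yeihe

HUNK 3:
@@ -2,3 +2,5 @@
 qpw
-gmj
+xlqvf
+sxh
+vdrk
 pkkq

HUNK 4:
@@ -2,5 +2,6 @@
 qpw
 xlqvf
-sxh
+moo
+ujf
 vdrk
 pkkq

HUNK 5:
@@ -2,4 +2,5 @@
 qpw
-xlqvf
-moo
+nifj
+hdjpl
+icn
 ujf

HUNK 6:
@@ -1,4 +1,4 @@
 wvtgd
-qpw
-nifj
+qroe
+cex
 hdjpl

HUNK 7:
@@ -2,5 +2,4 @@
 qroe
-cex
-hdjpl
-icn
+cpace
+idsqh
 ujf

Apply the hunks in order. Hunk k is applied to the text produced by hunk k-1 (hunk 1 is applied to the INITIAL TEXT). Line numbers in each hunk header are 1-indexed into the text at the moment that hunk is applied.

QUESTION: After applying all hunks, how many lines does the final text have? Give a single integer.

Hunk 1: at line 1 remove [kgya] add [qpw,gmj] -> 7 lines: wvtgd qpw gmj pkkq cmm bke yeihe
Hunk 2: at line 5 remove [bke] add [kiz] -> 7 lines: wvtgd qpw gmj pkkq cmm kiz yeihe
Hunk 3: at line 2 remove [gmj] add [xlqvf,sxh,vdrk] -> 9 lines: wvtgd qpw xlqvf sxh vdrk pkkq cmm kiz yeihe
Hunk 4: at line 2 remove [sxh] add [moo,ujf] -> 10 lines: wvtgd qpw xlqvf moo ujf vdrk pkkq cmm kiz yeihe
Hunk 5: at line 2 remove [xlqvf,moo] add [nifj,hdjpl,icn] -> 11 lines: wvtgd qpw nifj hdjpl icn ujf vdrk pkkq cmm kiz yeihe
Hunk 6: at line 1 remove [qpw,nifj] add [qroe,cex] -> 11 lines: wvtgd qroe cex hdjpl icn ujf vdrk pkkq cmm kiz yeihe
Hunk 7: at line 2 remove [cex,hdjpl,icn] add [cpace,idsqh] -> 10 lines: wvtgd qroe cpace idsqh ujf vdrk pkkq cmm kiz yeihe
Final line count: 10

Answer: 10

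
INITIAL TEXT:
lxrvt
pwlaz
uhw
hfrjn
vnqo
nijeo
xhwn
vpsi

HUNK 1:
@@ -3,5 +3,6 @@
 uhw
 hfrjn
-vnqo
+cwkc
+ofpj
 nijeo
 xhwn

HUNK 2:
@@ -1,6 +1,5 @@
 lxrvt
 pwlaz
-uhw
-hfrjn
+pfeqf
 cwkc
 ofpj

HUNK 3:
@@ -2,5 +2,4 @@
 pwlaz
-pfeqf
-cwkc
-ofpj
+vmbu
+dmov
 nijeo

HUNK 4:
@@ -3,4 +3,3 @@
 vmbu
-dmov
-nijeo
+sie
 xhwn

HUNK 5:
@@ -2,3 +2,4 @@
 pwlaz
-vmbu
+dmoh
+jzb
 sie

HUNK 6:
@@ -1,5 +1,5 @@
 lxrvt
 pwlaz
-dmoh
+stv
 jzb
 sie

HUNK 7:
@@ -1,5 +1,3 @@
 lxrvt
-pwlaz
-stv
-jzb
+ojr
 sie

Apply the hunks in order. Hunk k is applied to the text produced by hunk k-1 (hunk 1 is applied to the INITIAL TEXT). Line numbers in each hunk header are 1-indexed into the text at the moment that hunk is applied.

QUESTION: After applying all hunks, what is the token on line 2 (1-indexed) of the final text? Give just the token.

Answer: ojr

Derivation:
Hunk 1: at line 3 remove [vnqo] add [cwkc,ofpj] -> 9 lines: lxrvt pwlaz uhw hfrjn cwkc ofpj nijeo xhwn vpsi
Hunk 2: at line 1 remove [uhw,hfrjn] add [pfeqf] -> 8 lines: lxrvt pwlaz pfeqf cwkc ofpj nijeo xhwn vpsi
Hunk 3: at line 2 remove [pfeqf,cwkc,ofpj] add [vmbu,dmov] -> 7 lines: lxrvt pwlaz vmbu dmov nijeo xhwn vpsi
Hunk 4: at line 3 remove [dmov,nijeo] add [sie] -> 6 lines: lxrvt pwlaz vmbu sie xhwn vpsi
Hunk 5: at line 2 remove [vmbu] add [dmoh,jzb] -> 7 lines: lxrvt pwlaz dmoh jzb sie xhwn vpsi
Hunk 6: at line 1 remove [dmoh] add [stv] -> 7 lines: lxrvt pwlaz stv jzb sie xhwn vpsi
Hunk 7: at line 1 remove [pwlaz,stv,jzb] add [ojr] -> 5 lines: lxrvt ojr sie xhwn vpsi
Final line 2: ojr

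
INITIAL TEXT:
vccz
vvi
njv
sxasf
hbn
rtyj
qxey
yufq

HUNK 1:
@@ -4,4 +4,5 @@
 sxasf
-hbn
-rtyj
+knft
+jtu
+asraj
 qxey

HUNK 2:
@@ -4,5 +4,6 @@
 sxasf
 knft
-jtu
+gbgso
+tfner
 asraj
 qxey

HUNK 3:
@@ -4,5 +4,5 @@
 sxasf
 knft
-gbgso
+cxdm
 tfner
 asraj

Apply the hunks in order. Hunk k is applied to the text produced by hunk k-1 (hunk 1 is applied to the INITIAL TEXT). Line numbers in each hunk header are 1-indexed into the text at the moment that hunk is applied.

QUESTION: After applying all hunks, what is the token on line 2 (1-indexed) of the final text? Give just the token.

Answer: vvi

Derivation:
Hunk 1: at line 4 remove [hbn,rtyj] add [knft,jtu,asraj] -> 9 lines: vccz vvi njv sxasf knft jtu asraj qxey yufq
Hunk 2: at line 4 remove [jtu] add [gbgso,tfner] -> 10 lines: vccz vvi njv sxasf knft gbgso tfner asraj qxey yufq
Hunk 3: at line 4 remove [gbgso] add [cxdm] -> 10 lines: vccz vvi njv sxasf knft cxdm tfner asraj qxey yufq
Final line 2: vvi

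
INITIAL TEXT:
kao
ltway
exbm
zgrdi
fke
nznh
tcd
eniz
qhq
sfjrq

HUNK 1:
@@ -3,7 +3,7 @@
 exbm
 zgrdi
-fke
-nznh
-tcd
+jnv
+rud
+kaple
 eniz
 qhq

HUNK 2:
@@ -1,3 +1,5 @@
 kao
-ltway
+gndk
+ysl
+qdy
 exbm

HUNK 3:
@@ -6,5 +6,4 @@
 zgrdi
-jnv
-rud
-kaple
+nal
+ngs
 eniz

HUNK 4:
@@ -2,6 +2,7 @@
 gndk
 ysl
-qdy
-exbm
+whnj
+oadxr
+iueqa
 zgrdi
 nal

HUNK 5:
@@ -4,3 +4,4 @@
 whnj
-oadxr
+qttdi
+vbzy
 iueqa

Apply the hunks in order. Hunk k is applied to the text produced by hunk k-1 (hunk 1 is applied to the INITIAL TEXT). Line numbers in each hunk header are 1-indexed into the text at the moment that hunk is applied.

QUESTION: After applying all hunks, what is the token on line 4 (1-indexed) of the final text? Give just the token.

Answer: whnj

Derivation:
Hunk 1: at line 3 remove [fke,nznh,tcd] add [jnv,rud,kaple] -> 10 lines: kao ltway exbm zgrdi jnv rud kaple eniz qhq sfjrq
Hunk 2: at line 1 remove [ltway] add [gndk,ysl,qdy] -> 12 lines: kao gndk ysl qdy exbm zgrdi jnv rud kaple eniz qhq sfjrq
Hunk 3: at line 6 remove [jnv,rud,kaple] add [nal,ngs] -> 11 lines: kao gndk ysl qdy exbm zgrdi nal ngs eniz qhq sfjrq
Hunk 4: at line 2 remove [qdy,exbm] add [whnj,oadxr,iueqa] -> 12 lines: kao gndk ysl whnj oadxr iueqa zgrdi nal ngs eniz qhq sfjrq
Hunk 5: at line 4 remove [oadxr] add [qttdi,vbzy] -> 13 lines: kao gndk ysl whnj qttdi vbzy iueqa zgrdi nal ngs eniz qhq sfjrq
Final line 4: whnj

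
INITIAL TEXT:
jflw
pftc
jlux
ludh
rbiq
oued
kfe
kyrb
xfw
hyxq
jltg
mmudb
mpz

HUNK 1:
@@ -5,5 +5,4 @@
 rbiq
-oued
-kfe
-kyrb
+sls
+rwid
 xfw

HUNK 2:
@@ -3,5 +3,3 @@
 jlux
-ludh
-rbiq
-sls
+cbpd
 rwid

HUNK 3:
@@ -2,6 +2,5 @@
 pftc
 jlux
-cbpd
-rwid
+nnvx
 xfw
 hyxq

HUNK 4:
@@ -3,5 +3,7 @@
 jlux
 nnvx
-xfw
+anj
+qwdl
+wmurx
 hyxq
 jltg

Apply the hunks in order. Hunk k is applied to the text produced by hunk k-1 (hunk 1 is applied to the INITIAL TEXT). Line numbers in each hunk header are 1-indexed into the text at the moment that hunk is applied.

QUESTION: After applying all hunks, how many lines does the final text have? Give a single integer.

Hunk 1: at line 5 remove [oued,kfe,kyrb] add [sls,rwid] -> 12 lines: jflw pftc jlux ludh rbiq sls rwid xfw hyxq jltg mmudb mpz
Hunk 2: at line 3 remove [ludh,rbiq,sls] add [cbpd] -> 10 lines: jflw pftc jlux cbpd rwid xfw hyxq jltg mmudb mpz
Hunk 3: at line 2 remove [cbpd,rwid] add [nnvx] -> 9 lines: jflw pftc jlux nnvx xfw hyxq jltg mmudb mpz
Hunk 4: at line 3 remove [xfw] add [anj,qwdl,wmurx] -> 11 lines: jflw pftc jlux nnvx anj qwdl wmurx hyxq jltg mmudb mpz
Final line count: 11

Answer: 11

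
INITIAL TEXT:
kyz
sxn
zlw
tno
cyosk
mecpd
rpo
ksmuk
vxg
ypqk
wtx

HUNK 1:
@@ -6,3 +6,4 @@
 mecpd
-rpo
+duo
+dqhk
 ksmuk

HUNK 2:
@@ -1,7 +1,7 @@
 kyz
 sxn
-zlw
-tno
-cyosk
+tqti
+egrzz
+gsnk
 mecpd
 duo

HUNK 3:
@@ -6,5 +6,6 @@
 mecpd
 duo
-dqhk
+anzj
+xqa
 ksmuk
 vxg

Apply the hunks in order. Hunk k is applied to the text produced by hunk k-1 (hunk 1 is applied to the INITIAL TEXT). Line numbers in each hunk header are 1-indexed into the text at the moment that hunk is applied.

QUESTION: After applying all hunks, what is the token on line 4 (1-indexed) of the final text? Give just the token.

Hunk 1: at line 6 remove [rpo] add [duo,dqhk] -> 12 lines: kyz sxn zlw tno cyosk mecpd duo dqhk ksmuk vxg ypqk wtx
Hunk 2: at line 1 remove [zlw,tno,cyosk] add [tqti,egrzz,gsnk] -> 12 lines: kyz sxn tqti egrzz gsnk mecpd duo dqhk ksmuk vxg ypqk wtx
Hunk 3: at line 6 remove [dqhk] add [anzj,xqa] -> 13 lines: kyz sxn tqti egrzz gsnk mecpd duo anzj xqa ksmuk vxg ypqk wtx
Final line 4: egrzz

Answer: egrzz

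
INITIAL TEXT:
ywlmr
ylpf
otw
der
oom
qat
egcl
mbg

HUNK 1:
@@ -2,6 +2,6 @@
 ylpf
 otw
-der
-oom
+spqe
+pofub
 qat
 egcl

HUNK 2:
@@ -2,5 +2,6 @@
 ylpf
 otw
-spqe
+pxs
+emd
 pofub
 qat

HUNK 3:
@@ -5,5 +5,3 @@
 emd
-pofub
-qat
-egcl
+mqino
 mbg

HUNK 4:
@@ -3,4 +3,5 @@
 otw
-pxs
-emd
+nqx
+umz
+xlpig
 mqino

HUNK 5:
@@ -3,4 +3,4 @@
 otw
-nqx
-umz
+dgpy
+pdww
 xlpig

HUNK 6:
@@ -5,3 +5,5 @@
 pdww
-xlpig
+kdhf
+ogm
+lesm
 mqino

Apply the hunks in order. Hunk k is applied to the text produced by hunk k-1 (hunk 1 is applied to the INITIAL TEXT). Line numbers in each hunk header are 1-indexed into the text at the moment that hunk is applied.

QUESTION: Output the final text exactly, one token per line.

Answer: ywlmr
ylpf
otw
dgpy
pdww
kdhf
ogm
lesm
mqino
mbg

Derivation:
Hunk 1: at line 2 remove [der,oom] add [spqe,pofub] -> 8 lines: ywlmr ylpf otw spqe pofub qat egcl mbg
Hunk 2: at line 2 remove [spqe] add [pxs,emd] -> 9 lines: ywlmr ylpf otw pxs emd pofub qat egcl mbg
Hunk 3: at line 5 remove [pofub,qat,egcl] add [mqino] -> 7 lines: ywlmr ylpf otw pxs emd mqino mbg
Hunk 4: at line 3 remove [pxs,emd] add [nqx,umz,xlpig] -> 8 lines: ywlmr ylpf otw nqx umz xlpig mqino mbg
Hunk 5: at line 3 remove [nqx,umz] add [dgpy,pdww] -> 8 lines: ywlmr ylpf otw dgpy pdww xlpig mqino mbg
Hunk 6: at line 5 remove [xlpig] add [kdhf,ogm,lesm] -> 10 lines: ywlmr ylpf otw dgpy pdww kdhf ogm lesm mqino mbg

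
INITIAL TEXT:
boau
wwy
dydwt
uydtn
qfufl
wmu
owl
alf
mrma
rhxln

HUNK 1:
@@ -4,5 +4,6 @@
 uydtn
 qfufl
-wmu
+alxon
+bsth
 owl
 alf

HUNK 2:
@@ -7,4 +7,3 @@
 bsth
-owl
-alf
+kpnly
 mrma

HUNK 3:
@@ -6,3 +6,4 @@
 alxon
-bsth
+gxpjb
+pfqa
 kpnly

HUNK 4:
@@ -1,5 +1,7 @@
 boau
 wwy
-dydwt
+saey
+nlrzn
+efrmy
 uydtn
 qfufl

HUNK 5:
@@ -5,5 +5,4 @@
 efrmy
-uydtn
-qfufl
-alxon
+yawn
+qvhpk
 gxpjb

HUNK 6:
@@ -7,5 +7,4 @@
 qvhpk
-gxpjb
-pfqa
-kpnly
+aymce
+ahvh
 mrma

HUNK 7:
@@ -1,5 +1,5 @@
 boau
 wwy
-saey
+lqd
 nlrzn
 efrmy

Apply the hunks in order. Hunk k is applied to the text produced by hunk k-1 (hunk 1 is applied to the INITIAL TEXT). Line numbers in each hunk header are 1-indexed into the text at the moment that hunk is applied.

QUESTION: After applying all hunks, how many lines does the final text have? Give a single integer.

Answer: 11

Derivation:
Hunk 1: at line 4 remove [wmu] add [alxon,bsth] -> 11 lines: boau wwy dydwt uydtn qfufl alxon bsth owl alf mrma rhxln
Hunk 2: at line 7 remove [owl,alf] add [kpnly] -> 10 lines: boau wwy dydwt uydtn qfufl alxon bsth kpnly mrma rhxln
Hunk 3: at line 6 remove [bsth] add [gxpjb,pfqa] -> 11 lines: boau wwy dydwt uydtn qfufl alxon gxpjb pfqa kpnly mrma rhxln
Hunk 4: at line 1 remove [dydwt] add [saey,nlrzn,efrmy] -> 13 lines: boau wwy saey nlrzn efrmy uydtn qfufl alxon gxpjb pfqa kpnly mrma rhxln
Hunk 5: at line 5 remove [uydtn,qfufl,alxon] add [yawn,qvhpk] -> 12 lines: boau wwy saey nlrzn efrmy yawn qvhpk gxpjb pfqa kpnly mrma rhxln
Hunk 6: at line 7 remove [gxpjb,pfqa,kpnly] add [aymce,ahvh] -> 11 lines: boau wwy saey nlrzn efrmy yawn qvhpk aymce ahvh mrma rhxln
Hunk 7: at line 1 remove [saey] add [lqd] -> 11 lines: boau wwy lqd nlrzn efrmy yawn qvhpk aymce ahvh mrma rhxln
Final line count: 11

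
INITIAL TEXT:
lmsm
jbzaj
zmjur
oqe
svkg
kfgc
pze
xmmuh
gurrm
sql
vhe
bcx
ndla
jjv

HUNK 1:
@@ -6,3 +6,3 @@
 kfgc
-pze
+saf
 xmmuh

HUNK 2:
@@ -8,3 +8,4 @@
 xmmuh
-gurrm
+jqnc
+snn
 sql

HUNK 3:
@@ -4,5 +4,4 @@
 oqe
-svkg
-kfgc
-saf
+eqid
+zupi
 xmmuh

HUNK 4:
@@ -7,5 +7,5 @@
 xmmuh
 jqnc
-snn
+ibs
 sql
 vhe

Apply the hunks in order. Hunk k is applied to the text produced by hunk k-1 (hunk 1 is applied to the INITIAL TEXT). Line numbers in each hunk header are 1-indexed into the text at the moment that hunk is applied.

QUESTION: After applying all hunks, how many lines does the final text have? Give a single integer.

Hunk 1: at line 6 remove [pze] add [saf] -> 14 lines: lmsm jbzaj zmjur oqe svkg kfgc saf xmmuh gurrm sql vhe bcx ndla jjv
Hunk 2: at line 8 remove [gurrm] add [jqnc,snn] -> 15 lines: lmsm jbzaj zmjur oqe svkg kfgc saf xmmuh jqnc snn sql vhe bcx ndla jjv
Hunk 3: at line 4 remove [svkg,kfgc,saf] add [eqid,zupi] -> 14 lines: lmsm jbzaj zmjur oqe eqid zupi xmmuh jqnc snn sql vhe bcx ndla jjv
Hunk 4: at line 7 remove [snn] add [ibs] -> 14 lines: lmsm jbzaj zmjur oqe eqid zupi xmmuh jqnc ibs sql vhe bcx ndla jjv
Final line count: 14

Answer: 14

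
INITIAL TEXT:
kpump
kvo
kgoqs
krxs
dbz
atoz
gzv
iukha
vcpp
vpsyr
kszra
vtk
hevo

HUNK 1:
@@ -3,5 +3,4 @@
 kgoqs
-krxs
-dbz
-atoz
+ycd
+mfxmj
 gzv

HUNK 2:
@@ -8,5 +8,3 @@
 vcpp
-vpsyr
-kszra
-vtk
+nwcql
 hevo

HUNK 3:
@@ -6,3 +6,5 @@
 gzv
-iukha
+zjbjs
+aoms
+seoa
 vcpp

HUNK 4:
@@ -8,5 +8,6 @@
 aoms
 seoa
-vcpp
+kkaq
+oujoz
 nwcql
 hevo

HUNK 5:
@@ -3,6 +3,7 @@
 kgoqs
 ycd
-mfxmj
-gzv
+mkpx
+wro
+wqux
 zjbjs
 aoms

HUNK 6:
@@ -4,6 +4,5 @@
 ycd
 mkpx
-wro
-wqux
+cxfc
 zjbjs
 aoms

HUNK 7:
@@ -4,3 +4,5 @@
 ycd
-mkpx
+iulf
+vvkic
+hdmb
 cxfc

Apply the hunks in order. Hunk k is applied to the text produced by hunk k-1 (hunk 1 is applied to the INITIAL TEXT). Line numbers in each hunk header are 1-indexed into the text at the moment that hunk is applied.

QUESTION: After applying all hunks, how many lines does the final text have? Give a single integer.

Hunk 1: at line 3 remove [krxs,dbz,atoz] add [ycd,mfxmj] -> 12 lines: kpump kvo kgoqs ycd mfxmj gzv iukha vcpp vpsyr kszra vtk hevo
Hunk 2: at line 8 remove [vpsyr,kszra,vtk] add [nwcql] -> 10 lines: kpump kvo kgoqs ycd mfxmj gzv iukha vcpp nwcql hevo
Hunk 3: at line 6 remove [iukha] add [zjbjs,aoms,seoa] -> 12 lines: kpump kvo kgoqs ycd mfxmj gzv zjbjs aoms seoa vcpp nwcql hevo
Hunk 4: at line 8 remove [vcpp] add [kkaq,oujoz] -> 13 lines: kpump kvo kgoqs ycd mfxmj gzv zjbjs aoms seoa kkaq oujoz nwcql hevo
Hunk 5: at line 3 remove [mfxmj,gzv] add [mkpx,wro,wqux] -> 14 lines: kpump kvo kgoqs ycd mkpx wro wqux zjbjs aoms seoa kkaq oujoz nwcql hevo
Hunk 6: at line 4 remove [wro,wqux] add [cxfc] -> 13 lines: kpump kvo kgoqs ycd mkpx cxfc zjbjs aoms seoa kkaq oujoz nwcql hevo
Hunk 7: at line 4 remove [mkpx] add [iulf,vvkic,hdmb] -> 15 lines: kpump kvo kgoqs ycd iulf vvkic hdmb cxfc zjbjs aoms seoa kkaq oujoz nwcql hevo
Final line count: 15

Answer: 15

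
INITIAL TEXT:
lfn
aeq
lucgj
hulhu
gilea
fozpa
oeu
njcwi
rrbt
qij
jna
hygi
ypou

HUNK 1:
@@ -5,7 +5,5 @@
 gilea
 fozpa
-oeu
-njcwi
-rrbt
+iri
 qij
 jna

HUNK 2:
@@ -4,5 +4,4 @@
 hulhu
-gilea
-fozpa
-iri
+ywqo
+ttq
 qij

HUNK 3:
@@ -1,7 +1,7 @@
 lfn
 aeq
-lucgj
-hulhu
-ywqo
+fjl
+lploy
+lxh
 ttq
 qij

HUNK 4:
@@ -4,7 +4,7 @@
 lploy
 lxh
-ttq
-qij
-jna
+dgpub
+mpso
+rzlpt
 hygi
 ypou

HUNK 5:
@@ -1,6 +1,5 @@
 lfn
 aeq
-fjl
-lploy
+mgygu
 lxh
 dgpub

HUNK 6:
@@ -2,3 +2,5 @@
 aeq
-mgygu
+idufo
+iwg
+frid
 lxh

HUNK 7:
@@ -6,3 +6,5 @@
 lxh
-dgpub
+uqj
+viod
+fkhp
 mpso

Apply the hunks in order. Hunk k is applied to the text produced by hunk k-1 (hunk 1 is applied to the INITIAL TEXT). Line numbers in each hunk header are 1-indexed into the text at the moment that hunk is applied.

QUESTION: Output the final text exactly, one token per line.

Answer: lfn
aeq
idufo
iwg
frid
lxh
uqj
viod
fkhp
mpso
rzlpt
hygi
ypou

Derivation:
Hunk 1: at line 5 remove [oeu,njcwi,rrbt] add [iri] -> 11 lines: lfn aeq lucgj hulhu gilea fozpa iri qij jna hygi ypou
Hunk 2: at line 4 remove [gilea,fozpa,iri] add [ywqo,ttq] -> 10 lines: lfn aeq lucgj hulhu ywqo ttq qij jna hygi ypou
Hunk 3: at line 1 remove [lucgj,hulhu,ywqo] add [fjl,lploy,lxh] -> 10 lines: lfn aeq fjl lploy lxh ttq qij jna hygi ypou
Hunk 4: at line 4 remove [ttq,qij,jna] add [dgpub,mpso,rzlpt] -> 10 lines: lfn aeq fjl lploy lxh dgpub mpso rzlpt hygi ypou
Hunk 5: at line 1 remove [fjl,lploy] add [mgygu] -> 9 lines: lfn aeq mgygu lxh dgpub mpso rzlpt hygi ypou
Hunk 6: at line 2 remove [mgygu] add [idufo,iwg,frid] -> 11 lines: lfn aeq idufo iwg frid lxh dgpub mpso rzlpt hygi ypou
Hunk 7: at line 6 remove [dgpub] add [uqj,viod,fkhp] -> 13 lines: lfn aeq idufo iwg frid lxh uqj viod fkhp mpso rzlpt hygi ypou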